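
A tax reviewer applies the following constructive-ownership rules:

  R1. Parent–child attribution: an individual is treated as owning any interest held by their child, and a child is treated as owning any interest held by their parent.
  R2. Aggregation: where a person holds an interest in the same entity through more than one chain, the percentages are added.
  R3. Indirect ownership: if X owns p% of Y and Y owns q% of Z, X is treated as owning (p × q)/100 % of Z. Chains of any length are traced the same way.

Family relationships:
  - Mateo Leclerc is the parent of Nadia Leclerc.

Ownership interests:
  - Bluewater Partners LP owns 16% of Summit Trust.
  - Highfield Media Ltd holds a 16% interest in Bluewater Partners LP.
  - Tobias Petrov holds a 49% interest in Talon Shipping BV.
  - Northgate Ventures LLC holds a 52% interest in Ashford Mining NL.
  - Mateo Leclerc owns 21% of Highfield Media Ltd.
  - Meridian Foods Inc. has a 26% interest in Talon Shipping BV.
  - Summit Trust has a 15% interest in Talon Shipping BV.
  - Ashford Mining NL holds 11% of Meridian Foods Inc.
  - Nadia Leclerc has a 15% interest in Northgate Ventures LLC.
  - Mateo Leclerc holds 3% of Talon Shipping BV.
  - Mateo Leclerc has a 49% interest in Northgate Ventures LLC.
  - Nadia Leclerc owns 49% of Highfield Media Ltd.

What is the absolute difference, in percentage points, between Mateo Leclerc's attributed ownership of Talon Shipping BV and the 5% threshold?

By parent–child attribution (R1), Mateo Leclerc is treated as also owning Nadia Leclerc's interest in Northgate Ventures LLC, giving 49% + 15% = 64%.
By parent–child attribution (R1), Mateo Leclerc is treated as also owning Nadia Leclerc's interest in Highfield Media Ltd, giving 21% + 49% = 70%.
Chain via Northgate Ventures LLC → Ashford Mining NL → Meridian Foods Inc. (R3): 64% × 52% × 11% × 26% = 0.951808% of Talon Shipping BV.
Chain via Highfield Media Ltd → Bluewater Partners LP → Summit Trust (R3): 70% × 16% × 16% × 15% = 0.2688% of Talon Shipping BV.
Direct interest in Talon Shipping BV: 3%.
Aggregating (R2): 0.951808% + 0.2688% + 3% = 4.220608%.
4.220608% falls short of the 5% threshold by 0.779392 percentage points.

0.779392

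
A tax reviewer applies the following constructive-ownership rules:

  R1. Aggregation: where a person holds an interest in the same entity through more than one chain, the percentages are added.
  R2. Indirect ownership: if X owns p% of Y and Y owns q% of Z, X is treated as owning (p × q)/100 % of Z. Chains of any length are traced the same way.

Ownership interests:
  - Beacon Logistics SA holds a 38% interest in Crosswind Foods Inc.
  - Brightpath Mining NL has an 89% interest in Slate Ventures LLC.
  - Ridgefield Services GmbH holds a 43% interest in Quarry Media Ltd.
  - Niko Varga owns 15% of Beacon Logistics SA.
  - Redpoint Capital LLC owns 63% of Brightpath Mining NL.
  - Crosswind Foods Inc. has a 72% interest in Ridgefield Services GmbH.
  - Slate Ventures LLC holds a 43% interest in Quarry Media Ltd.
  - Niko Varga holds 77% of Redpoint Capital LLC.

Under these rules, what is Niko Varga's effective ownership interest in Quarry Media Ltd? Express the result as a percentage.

Chain via Beacon Logistics SA → Crosswind Foods Inc. → Ridgefield Services GmbH (R2): 15% × 38% × 72% × 43% = 1.76472% of Quarry Media Ltd.
Chain via Redpoint Capital LLC → Brightpath Mining NL → Slate Ventures LLC (R2): 77% × 63% × 89% × 43% = 18.564777% of Quarry Media Ltd.
Aggregating (R1): 1.76472% + 18.564777% = 20.329497%.

20.329497%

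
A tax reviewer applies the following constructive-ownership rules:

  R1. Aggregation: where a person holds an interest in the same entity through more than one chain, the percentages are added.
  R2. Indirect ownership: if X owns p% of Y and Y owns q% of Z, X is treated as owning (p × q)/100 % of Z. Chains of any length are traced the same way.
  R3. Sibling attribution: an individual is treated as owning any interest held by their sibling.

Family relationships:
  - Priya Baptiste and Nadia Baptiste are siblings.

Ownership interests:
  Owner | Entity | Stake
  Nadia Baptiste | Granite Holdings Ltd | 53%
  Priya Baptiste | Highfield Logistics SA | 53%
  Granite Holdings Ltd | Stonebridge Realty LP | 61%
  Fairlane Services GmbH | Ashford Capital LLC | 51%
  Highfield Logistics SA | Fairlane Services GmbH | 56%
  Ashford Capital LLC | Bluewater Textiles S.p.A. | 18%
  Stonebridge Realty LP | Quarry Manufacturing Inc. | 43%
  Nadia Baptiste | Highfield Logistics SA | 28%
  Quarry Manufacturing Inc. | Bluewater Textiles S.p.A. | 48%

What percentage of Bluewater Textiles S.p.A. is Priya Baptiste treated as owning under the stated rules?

By sibling attribution (R3), Priya Baptiste is treated as also owning Nadia Baptiste's interest in Highfield Logistics SA, giving 53% + 28% = 81%.
By sibling attribution (R3), Priya Baptiste is treated as owning Nadia Baptiste's 53% interest in Granite Holdings Ltd.
Chain via Highfield Logistics SA → Fairlane Services GmbH → Ashford Capital LLC (R2): 81% × 56% × 51% × 18% = 4.164048% of Bluewater Textiles S.p.A.
Chain via Granite Holdings Ltd → Stonebridge Realty LP → Quarry Manufacturing Inc. (R2): 53% × 61% × 43% × 48% = 6.672912% of Bluewater Textiles S.p.A.
Aggregating (R1): 4.164048% + 6.672912% = 10.83696%.

10.83696%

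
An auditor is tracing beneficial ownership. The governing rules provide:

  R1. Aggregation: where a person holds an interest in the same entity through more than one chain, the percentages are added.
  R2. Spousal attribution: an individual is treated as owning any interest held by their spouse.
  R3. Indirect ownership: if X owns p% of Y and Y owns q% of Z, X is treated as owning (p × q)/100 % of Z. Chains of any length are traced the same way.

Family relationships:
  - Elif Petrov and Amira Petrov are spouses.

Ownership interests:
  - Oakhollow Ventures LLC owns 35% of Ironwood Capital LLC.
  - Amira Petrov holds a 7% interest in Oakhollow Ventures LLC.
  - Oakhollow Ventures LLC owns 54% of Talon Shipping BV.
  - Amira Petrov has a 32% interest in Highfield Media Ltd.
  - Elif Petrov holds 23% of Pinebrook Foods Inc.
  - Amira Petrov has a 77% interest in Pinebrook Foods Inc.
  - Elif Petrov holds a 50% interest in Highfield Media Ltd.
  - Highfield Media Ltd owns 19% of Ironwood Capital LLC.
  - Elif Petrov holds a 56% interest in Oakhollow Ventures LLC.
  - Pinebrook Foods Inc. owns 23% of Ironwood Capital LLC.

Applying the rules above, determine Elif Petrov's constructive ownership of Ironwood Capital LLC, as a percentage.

By spousal attribution (R2), Elif Petrov is treated as also owning Amira Petrov's interest in Oakhollow Ventures LLC, giving 56% + 7% = 63%.
By spousal attribution (R2), Elif Petrov is treated as also owning Amira Petrov's interest in Pinebrook Foods Inc, giving 23% + 77% = 100%.
By spousal attribution (R2), Elif Petrov is treated as also owning Amira Petrov's interest in Highfield Media Ltd, giving 50% + 32% = 82%.
Chain via Oakhollow Ventures LLC (R3): 63% × 35% = 22.05% of Ironwood Capital LLC.
Chain via Pinebrook Foods Inc. (R3): 100% × 23% = 23% of Ironwood Capital LLC.
Chain via Highfield Media Ltd (R3): 82% × 19% = 15.58% of Ironwood Capital LLC.
Aggregating (R1): 22.05% + 23% + 15.58% = 60.63%.

60.63%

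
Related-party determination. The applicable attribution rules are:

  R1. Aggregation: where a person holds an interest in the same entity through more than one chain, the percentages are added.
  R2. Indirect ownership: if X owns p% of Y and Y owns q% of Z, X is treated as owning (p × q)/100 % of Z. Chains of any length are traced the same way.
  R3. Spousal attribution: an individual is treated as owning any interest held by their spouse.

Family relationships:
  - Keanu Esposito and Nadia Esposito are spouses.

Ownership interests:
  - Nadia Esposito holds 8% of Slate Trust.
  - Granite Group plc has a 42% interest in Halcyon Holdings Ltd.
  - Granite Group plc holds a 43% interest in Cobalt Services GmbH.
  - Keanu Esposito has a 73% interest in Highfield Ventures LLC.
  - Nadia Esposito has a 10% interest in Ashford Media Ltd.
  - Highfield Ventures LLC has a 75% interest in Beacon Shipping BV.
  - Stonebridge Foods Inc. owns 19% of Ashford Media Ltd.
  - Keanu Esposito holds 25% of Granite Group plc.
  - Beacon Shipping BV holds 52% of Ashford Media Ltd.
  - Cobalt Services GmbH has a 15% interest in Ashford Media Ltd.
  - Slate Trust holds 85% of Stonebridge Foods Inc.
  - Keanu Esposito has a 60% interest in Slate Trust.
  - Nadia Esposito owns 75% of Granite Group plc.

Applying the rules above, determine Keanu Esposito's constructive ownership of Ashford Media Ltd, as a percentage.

55.902%

By spousal attribution (R3), Keanu Esposito is treated as also owning Nadia Esposito's interest in Granite Group plc, giving 25% + 75% = 100%.
By spousal attribution (R3), Keanu Esposito is treated as also owning Nadia Esposito's interest in Slate Trust, giving 60% + 8% = 68%.
By spousal attribution (R3), Keanu Esposito is treated as owning Nadia Esposito's 10% interest in Ashford Media Ltd.
Chain via Granite Group plc → Cobalt Services GmbH (R2): 100% × 43% × 15% = 6.45% of Ashford Media Ltd.
Chain via Highfield Ventures LLC → Beacon Shipping BV (R2): 73% × 75% × 52% = 28.47% of Ashford Media Ltd.
Chain via Slate Trust → Stonebridge Foods Inc. (R2): 68% × 85% × 19% = 10.982% of Ashford Media Ltd.
Direct interest in Ashford Media Ltd: 10%.
Aggregating (R1): 6.45% + 28.47% + 10.982% + 10% = 55.902%.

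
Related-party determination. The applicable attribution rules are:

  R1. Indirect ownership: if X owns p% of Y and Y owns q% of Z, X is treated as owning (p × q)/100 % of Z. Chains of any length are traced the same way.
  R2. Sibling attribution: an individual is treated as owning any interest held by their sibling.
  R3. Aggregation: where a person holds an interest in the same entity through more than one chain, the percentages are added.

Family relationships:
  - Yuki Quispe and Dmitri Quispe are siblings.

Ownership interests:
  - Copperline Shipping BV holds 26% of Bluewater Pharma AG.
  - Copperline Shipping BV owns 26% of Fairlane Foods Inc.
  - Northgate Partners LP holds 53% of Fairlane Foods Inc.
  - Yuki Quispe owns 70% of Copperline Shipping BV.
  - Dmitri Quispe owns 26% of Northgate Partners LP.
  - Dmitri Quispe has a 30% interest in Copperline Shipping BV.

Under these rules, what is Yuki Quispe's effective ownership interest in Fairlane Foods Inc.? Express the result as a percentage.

39.78%

By sibling attribution (R2), Yuki Quispe is treated as also owning Dmitri Quispe's interest in Copperline Shipping BV, giving 70% + 30% = 100%.
By sibling attribution (R2), Yuki Quispe is treated as owning Dmitri Quispe's 26% interest in Northgate Partners LP.
Chain via Copperline Shipping BV (R1): 100% × 26% = 26% of Fairlane Foods Inc.
Chain via Northgate Partners LP (R1): 26% × 53% = 13.78% of Fairlane Foods Inc.
Aggregating (R3): 26% + 13.78% = 39.78%.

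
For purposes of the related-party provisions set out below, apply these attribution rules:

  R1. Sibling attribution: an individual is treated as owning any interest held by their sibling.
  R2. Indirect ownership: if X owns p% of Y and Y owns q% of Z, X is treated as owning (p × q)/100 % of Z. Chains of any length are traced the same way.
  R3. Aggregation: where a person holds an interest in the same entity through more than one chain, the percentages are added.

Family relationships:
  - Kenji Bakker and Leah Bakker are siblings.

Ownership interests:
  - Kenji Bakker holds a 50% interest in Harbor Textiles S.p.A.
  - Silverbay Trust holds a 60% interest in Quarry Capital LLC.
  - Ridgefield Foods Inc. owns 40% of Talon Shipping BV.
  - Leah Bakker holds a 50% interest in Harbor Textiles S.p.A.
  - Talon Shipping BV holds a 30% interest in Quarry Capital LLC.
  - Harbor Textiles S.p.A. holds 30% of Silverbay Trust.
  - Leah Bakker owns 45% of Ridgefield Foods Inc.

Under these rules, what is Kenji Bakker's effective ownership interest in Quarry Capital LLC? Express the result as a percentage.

23.4%

By sibling attribution (R1), Kenji Bakker is treated as also owning Leah Bakker's interest in Harbor Textiles S.p.A, giving 50% + 50% = 100%.
By sibling attribution (R1), Kenji Bakker is treated as owning Leah Bakker's 45% interest in Ridgefield Foods Inc.
Chain via Harbor Textiles S.p.A. → Silverbay Trust (R2): 100% × 30% × 60% = 18% of Quarry Capital LLC.
Chain via Ridgefield Foods Inc. → Talon Shipping BV (R2): 45% × 40% × 30% = 5.4% of Quarry Capital LLC.
Aggregating (R3): 18% + 5.4% = 23.4%.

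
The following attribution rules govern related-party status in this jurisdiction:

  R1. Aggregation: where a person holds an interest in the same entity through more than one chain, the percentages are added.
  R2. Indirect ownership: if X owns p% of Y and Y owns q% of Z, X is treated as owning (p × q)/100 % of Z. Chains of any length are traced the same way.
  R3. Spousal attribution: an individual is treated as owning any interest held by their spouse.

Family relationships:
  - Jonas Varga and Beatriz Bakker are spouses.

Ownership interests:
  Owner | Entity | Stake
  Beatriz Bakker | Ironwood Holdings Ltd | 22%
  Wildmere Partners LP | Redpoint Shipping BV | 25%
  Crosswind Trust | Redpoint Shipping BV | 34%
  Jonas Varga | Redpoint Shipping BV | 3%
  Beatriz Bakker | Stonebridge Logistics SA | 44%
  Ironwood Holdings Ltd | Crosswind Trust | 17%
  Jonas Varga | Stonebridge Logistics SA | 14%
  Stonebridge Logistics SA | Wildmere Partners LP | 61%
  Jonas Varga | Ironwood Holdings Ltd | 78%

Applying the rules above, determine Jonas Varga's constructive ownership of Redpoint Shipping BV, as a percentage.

17.625%

By spousal attribution (R3), Jonas Varga is treated as also owning Beatriz Bakker's interest in Stonebridge Logistics SA, giving 14% + 44% = 58%.
By spousal attribution (R3), Jonas Varga is treated as also owning Beatriz Bakker's interest in Ironwood Holdings Ltd, giving 78% + 22% = 100%.
Chain via Stonebridge Logistics SA → Wildmere Partners LP (R2): 58% × 61% × 25% = 8.845% of Redpoint Shipping BV.
Chain via Ironwood Holdings Ltd → Crosswind Trust (R2): 100% × 17% × 34% = 5.78% of Redpoint Shipping BV.
Direct interest in Redpoint Shipping BV: 3%.
Aggregating (R1): 8.845% + 5.78% + 3% = 17.625%.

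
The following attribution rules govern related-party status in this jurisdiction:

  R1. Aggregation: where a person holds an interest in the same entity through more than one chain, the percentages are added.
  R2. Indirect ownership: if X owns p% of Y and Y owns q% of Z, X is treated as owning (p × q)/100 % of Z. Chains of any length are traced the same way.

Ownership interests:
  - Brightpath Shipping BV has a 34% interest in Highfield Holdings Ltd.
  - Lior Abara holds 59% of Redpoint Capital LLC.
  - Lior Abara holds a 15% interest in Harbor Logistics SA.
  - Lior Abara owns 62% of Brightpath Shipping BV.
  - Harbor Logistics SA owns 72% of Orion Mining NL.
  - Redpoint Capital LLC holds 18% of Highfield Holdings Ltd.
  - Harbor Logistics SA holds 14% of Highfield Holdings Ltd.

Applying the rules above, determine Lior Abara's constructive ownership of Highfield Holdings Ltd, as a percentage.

Chain via Harbor Logistics SA (R2): 15% × 14% = 2.1% of Highfield Holdings Ltd.
Chain via Brightpath Shipping BV (R2): 62% × 34% = 21.08% of Highfield Holdings Ltd.
Chain via Redpoint Capital LLC (R2): 59% × 18% = 10.62% of Highfield Holdings Ltd.
Aggregating (R1): 2.1% + 21.08% + 10.62% = 33.8%.

33.8%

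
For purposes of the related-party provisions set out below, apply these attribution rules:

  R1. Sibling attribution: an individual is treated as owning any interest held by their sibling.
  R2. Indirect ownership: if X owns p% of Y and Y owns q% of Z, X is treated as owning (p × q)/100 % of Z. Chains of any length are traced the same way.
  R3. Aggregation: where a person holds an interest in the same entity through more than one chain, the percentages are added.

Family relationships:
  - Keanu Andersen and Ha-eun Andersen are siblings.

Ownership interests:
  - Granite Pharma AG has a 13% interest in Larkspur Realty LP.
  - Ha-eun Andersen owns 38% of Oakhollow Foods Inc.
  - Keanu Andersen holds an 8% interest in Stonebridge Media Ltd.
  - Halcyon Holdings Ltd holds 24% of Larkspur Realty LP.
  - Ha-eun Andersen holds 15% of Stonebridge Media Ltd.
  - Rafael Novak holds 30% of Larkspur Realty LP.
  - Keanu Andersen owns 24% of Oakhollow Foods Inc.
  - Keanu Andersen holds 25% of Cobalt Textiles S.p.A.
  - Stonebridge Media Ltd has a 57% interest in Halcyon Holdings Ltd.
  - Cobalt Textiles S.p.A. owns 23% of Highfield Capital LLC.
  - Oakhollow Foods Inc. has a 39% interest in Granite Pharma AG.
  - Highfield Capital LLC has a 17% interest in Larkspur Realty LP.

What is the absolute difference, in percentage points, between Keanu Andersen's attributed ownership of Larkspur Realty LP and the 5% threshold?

2.2673

By sibling attribution (R1), Keanu Andersen is treated as also owning Ha-eun Andersen's interest in Oakhollow Foods Inc, giving 24% + 38% = 62%.
By sibling attribution (R1), Keanu Andersen is treated as also owning Ha-eun Andersen's interest in Stonebridge Media Ltd, giving 8% + 15% = 23%.
Chain via Oakhollow Foods Inc. → Granite Pharma AG (R2): 62% × 39% × 13% = 3.1434% of Larkspur Realty LP.
Chain via Stonebridge Media Ltd → Halcyon Holdings Ltd (R2): 23% × 57% × 24% = 3.1464% of Larkspur Realty LP.
Chain via Cobalt Textiles S.p.A. → Highfield Capital LLC (R2): 25% × 23% × 17% = 0.9775% of Larkspur Realty LP.
Aggregating (R3): 3.1434% + 3.1464% + 0.9775% = 7.2673%.
7.2673% exceeds the 5% threshold by 2.2673 percentage points.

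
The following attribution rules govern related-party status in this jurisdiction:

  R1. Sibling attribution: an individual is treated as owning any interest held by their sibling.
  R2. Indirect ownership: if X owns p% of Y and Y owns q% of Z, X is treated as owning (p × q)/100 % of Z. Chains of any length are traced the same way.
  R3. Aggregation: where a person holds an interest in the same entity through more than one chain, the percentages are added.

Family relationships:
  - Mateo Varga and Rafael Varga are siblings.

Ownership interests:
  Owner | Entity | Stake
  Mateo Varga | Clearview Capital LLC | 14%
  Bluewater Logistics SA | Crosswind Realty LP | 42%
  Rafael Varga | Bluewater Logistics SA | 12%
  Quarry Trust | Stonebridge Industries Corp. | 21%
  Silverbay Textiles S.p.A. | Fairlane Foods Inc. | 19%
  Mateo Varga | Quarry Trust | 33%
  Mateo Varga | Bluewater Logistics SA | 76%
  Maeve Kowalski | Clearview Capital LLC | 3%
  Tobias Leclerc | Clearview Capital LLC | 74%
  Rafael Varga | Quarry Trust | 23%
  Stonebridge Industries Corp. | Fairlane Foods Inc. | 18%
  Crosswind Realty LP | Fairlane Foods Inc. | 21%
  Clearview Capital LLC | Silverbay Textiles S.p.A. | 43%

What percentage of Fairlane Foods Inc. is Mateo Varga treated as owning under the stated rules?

By sibling attribution (R1), Mateo Varga is treated as also owning Rafael Varga's interest in Bluewater Logistics SA, giving 76% + 12% = 88%.
By sibling attribution (R1), Mateo Varga is treated as also owning Rafael Varga's interest in Quarry Trust, giving 33% + 23% = 56%.
Chain via Clearview Capital LLC → Silverbay Textiles S.p.A. (R2): 14% × 43% × 19% = 1.1438% of Fairlane Foods Inc.
Chain via Bluewater Logistics SA → Crosswind Realty LP (R2): 88% × 42% × 21% = 7.7616% of Fairlane Foods Inc.
Chain via Quarry Trust → Stonebridge Industries Corp. (R2): 56% × 21% × 18% = 2.1168% of Fairlane Foods Inc.
Aggregating (R3): 1.1438% + 7.7616% + 2.1168% = 11.0222%.

11.0222%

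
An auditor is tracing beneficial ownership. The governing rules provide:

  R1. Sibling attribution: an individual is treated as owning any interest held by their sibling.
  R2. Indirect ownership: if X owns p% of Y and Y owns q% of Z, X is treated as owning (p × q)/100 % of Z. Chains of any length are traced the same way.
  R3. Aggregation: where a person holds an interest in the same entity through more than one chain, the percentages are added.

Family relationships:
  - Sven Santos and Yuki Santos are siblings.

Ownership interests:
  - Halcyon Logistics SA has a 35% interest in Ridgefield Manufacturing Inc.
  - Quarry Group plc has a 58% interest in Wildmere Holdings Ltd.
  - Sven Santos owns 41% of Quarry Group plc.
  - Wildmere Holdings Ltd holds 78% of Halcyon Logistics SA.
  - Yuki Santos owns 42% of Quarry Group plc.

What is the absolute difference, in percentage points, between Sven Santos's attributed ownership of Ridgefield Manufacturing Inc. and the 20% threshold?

By sibling attribution (R1), Sven Santos is treated as also owning Yuki Santos's interest in Quarry Group plc, giving 41% + 42% = 83%.
Chain via Quarry Group plc → Wildmere Holdings Ltd → Halcyon Logistics SA (R2): 83% × 58% × 78% × 35% = 13.14222% of Ridgefield Manufacturing Inc.
13.14222% falls short of the 20% threshold by 6.85778 percentage points.

6.85778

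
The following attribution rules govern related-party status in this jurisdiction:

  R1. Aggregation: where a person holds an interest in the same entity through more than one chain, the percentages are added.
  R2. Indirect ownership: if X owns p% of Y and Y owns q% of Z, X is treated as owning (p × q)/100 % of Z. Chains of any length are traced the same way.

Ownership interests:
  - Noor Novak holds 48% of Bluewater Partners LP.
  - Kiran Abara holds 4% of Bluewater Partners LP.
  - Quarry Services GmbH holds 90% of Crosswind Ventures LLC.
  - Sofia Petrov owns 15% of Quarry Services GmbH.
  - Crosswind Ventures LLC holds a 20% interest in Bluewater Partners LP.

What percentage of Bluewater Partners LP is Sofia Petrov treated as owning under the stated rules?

Chain via Quarry Services GmbH → Crosswind Ventures LLC (R2): 15% × 90% × 20% = 2.7% of Bluewater Partners LP.

2.7%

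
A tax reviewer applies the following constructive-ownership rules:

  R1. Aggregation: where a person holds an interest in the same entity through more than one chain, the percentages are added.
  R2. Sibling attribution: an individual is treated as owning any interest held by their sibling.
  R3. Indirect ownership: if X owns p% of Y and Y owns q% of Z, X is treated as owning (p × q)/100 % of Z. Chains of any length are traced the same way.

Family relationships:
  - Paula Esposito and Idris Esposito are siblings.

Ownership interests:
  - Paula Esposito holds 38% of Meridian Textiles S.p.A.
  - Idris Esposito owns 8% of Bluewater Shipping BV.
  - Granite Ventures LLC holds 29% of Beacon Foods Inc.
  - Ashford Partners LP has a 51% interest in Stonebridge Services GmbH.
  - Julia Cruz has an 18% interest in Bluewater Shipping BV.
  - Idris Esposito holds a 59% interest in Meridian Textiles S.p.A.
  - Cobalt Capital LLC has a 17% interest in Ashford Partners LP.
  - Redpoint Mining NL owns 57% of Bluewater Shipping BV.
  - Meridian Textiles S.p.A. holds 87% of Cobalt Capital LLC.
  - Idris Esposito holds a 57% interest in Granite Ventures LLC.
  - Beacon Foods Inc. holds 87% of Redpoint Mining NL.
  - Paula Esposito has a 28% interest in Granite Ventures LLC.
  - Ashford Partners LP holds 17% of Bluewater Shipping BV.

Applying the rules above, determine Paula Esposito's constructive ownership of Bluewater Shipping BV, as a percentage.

By sibling attribution (R2), Paula Esposito is treated as also owning Idris Esposito's interest in Granite Ventures LLC, giving 28% + 57% = 85%.
By sibling attribution (R2), Paula Esposito is treated as also owning Idris Esposito's interest in Meridian Textiles S.p.A, giving 38% + 59% = 97%.
By sibling attribution (R2), Paula Esposito is treated as owning Idris Esposito's 8% interest in Bluewater Shipping BV.
Chain via Granite Ventures LLC → Beacon Foods Inc. → Redpoint Mining NL (R3): 85% × 29% × 87% × 57% = 12.223935% of Bluewater Shipping BV.
Chain via Meridian Textiles S.p.A. → Cobalt Capital LLC → Ashford Partners LP (R3): 97% × 87% × 17% × 17% = 2.438871% of Bluewater Shipping BV.
Direct interest in Bluewater Shipping BV: 8%.
Aggregating (R1): 12.223935% + 2.438871% + 8% = 22.662806%.

22.662806%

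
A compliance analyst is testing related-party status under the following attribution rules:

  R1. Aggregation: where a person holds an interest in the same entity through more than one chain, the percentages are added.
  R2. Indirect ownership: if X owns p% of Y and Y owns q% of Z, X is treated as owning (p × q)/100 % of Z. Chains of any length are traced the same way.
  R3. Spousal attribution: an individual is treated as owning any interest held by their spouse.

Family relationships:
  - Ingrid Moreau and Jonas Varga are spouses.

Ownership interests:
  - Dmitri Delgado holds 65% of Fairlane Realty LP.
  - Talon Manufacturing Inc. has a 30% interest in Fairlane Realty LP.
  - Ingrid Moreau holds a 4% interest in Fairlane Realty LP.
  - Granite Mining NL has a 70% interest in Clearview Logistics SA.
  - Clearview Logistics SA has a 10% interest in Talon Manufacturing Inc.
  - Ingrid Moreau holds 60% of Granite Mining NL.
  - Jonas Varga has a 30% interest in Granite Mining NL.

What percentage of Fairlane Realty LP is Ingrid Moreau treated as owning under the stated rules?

By spousal attribution (R3), Ingrid Moreau is treated as also owning Jonas Varga's interest in Granite Mining NL, giving 60% + 30% = 90%.
Chain via Granite Mining NL → Clearview Logistics SA → Talon Manufacturing Inc. (R2): 90% × 70% × 10% × 30% = 1.89% of Fairlane Realty LP.
Direct interest in Fairlane Realty LP: 4%.
Aggregating (R1): 1.89% + 4% = 5.89%.

5.89%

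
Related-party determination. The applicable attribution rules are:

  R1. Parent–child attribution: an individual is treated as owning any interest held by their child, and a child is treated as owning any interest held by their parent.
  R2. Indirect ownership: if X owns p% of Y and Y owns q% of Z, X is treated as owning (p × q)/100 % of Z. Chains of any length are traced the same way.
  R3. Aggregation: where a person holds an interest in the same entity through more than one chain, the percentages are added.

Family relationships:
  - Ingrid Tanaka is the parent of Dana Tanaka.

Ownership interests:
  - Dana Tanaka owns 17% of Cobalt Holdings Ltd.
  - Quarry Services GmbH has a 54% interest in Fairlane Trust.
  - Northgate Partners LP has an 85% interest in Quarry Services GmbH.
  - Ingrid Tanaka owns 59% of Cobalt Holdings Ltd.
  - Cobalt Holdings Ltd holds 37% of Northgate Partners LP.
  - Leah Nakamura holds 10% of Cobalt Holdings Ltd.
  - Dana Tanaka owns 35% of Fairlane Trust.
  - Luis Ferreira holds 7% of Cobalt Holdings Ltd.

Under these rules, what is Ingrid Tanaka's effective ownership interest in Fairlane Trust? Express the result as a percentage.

47.90708%

By parent–child attribution (R1), Ingrid Tanaka is treated as also owning Dana Tanaka's interest in Cobalt Holdings Ltd, giving 59% + 17% = 76%.
By parent–child attribution (R1), Ingrid Tanaka is treated as owning Dana Tanaka's 35% interest in Fairlane Trust.
Chain via Cobalt Holdings Ltd → Northgate Partners LP → Quarry Services GmbH (R2): 76% × 37% × 85% × 54% = 12.90708% of Fairlane Trust.
Direct interest in Fairlane Trust: 35%.
Aggregating (R3): 12.90708% + 35% = 47.90708%.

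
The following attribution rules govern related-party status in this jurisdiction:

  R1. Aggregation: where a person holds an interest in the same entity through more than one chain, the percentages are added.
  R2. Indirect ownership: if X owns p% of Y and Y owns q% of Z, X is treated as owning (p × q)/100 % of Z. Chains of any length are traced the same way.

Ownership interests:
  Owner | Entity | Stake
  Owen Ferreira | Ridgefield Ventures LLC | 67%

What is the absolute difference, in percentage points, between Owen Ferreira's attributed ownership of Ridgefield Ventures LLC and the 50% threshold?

17

Direct interest in Ridgefield Ventures LLC: 67%.
67% exceeds the 50% threshold by 17 percentage points.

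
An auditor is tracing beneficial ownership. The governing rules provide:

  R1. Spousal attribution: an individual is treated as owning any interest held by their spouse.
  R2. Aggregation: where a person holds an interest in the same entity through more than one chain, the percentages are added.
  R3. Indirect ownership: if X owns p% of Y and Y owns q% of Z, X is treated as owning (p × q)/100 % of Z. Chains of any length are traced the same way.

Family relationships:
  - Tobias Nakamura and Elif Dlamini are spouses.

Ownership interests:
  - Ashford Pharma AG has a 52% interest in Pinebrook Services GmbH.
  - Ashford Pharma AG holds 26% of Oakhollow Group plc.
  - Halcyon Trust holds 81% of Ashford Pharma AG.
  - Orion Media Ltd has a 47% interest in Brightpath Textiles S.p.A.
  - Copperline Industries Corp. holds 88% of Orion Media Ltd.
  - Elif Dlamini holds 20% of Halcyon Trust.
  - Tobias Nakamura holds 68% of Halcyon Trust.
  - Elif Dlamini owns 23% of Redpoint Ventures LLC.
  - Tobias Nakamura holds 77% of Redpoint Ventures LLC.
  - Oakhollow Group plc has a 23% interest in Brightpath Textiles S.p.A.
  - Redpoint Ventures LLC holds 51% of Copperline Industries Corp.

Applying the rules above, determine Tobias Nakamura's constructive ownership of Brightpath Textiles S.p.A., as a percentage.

By spousal attribution (R1), Tobias Nakamura is treated as also owning Elif Dlamini's interest in Redpoint Ventures LLC, giving 77% + 23% = 100%.
By spousal attribution (R1), Tobias Nakamura is treated as also owning Elif Dlamini's interest in Halcyon Trust, giving 68% + 20% = 88%.
Chain via Redpoint Ventures LLC → Copperline Industries Corp. → Orion Media Ltd (R3): 100% × 51% × 88% × 47% = 21.0936% of Brightpath Textiles S.p.A.
Chain via Halcyon Trust → Ashford Pharma AG → Oakhollow Group plc (R3): 88% × 81% × 26% × 23% = 4.262544% of Brightpath Textiles S.p.A.
Aggregating (R2): 21.0936% + 4.262544% = 25.356144%.

25.356144%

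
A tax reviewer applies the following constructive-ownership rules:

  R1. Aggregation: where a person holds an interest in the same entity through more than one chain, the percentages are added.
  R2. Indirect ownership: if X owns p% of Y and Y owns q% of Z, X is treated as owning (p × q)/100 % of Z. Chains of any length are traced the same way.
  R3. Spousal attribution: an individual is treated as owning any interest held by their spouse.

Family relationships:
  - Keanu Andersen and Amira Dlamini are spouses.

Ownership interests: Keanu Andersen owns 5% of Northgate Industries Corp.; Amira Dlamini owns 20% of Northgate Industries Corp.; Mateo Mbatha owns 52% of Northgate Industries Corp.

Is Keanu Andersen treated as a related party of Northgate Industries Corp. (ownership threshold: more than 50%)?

No

By spousal attribution (R3), Keanu Andersen is treated as also owning Amira Dlamini's interest in Northgate Industries Corp, giving 5% + 20% = 25%.
Direct interest in Northgate Industries Corp: 25%.
25% does not exceed the 50% threshold, so Keanu is not a related party to Northgate Industries Corp.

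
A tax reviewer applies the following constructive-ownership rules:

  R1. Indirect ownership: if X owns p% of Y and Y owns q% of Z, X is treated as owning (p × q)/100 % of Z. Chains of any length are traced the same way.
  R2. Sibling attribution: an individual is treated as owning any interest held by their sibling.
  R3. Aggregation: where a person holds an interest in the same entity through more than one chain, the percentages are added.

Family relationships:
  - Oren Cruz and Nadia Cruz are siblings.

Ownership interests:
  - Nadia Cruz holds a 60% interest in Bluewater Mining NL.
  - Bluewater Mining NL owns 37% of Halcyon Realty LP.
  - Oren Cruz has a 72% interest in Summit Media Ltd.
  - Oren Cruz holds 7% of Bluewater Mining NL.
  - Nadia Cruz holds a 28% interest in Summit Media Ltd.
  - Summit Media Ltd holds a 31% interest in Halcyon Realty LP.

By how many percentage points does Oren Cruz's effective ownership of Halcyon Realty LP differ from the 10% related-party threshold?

By sibling attribution (R2), Oren Cruz is treated as also owning Nadia Cruz's interest in Summit Media Ltd, giving 72% + 28% = 100%.
By sibling attribution (R2), Oren Cruz is treated as also owning Nadia Cruz's interest in Bluewater Mining NL, giving 7% + 60% = 67%.
Chain via Summit Media Ltd (R1): 100% × 31% = 31% of Halcyon Realty LP.
Chain via Bluewater Mining NL (R1): 67% × 37% = 24.79% of Halcyon Realty LP.
Aggregating (R3): 31% + 24.79% = 55.79%.
55.79% exceeds the 10% threshold by 45.79 percentage points.

45.79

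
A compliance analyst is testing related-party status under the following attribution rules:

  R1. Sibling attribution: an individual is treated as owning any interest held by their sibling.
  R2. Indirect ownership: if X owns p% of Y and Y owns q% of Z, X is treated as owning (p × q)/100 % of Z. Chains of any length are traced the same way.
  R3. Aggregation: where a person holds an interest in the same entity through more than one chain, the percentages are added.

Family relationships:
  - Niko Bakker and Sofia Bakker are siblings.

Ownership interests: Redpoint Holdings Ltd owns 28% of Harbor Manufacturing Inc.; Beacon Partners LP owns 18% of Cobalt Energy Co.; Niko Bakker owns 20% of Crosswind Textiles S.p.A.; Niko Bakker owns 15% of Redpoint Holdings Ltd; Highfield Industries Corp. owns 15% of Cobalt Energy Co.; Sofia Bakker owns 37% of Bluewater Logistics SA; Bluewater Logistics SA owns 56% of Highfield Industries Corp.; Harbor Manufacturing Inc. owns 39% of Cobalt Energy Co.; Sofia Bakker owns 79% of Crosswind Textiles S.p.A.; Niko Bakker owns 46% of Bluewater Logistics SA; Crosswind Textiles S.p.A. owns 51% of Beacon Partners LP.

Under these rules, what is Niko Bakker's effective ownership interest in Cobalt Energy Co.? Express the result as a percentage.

17.6982%

By sibling attribution (R1), Niko Bakker is treated as also owning Sofia Bakker's interest in Bluewater Logistics SA, giving 46% + 37% = 83%.
By sibling attribution (R1), Niko Bakker is treated as also owning Sofia Bakker's interest in Crosswind Textiles S.p.A, giving 20% + 79% = 99%.
Chain via Bluewater Logistics SA → Highfield Industries Corp. (R2): 83% × 56% × 15% = 6.972% of Cobalt Energy Co.
Chain via Redpoint Holdings Ltd → Harbor Manufacturing Inc. (R2): 15% × 28% × 39% = 1.638% of Cobalt Energy Co.
Chain via Crosswind Textiles S.p.A. → Beacon Partners LP (R2): 99% × 51% × 18% = 9.0882% of Cobalt Energy Co.
Aggregating (R3): 6.972% + 1.638% + 9.0882% = 17.6982%.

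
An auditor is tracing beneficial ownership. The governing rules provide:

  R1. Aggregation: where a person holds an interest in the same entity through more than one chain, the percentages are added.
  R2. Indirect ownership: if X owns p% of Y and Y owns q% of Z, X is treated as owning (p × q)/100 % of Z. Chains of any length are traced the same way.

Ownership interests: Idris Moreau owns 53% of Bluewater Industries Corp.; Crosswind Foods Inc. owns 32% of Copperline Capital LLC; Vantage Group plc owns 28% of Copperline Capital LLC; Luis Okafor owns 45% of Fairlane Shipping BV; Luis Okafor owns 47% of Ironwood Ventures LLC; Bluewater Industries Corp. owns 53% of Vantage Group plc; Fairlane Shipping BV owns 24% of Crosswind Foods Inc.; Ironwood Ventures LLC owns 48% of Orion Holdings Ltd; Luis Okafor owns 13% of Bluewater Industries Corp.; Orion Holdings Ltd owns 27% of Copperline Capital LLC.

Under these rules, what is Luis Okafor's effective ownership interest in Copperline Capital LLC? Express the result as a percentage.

Chain via Bluewater Industries Corp. → Vantage Group plc (R2): 13% × 53% × 28% = 1.9292% of Copperline Capital LLC.
Chain via Ironwood Ventures LLC → Orion Holdings Ltd (R2): 47% × 48% × 27% = 6.0912% of Copperline Capital LLC.
Chain via Fairlane Shipping BV → Crosswind Foods Inc. (R2): 45% × 24% × 32% = 3.456% of Copperline Capital LLC.
Aggregating (R1): 1.9292% + 6.0912% + 3.456% = 11.4764%.

11.4764%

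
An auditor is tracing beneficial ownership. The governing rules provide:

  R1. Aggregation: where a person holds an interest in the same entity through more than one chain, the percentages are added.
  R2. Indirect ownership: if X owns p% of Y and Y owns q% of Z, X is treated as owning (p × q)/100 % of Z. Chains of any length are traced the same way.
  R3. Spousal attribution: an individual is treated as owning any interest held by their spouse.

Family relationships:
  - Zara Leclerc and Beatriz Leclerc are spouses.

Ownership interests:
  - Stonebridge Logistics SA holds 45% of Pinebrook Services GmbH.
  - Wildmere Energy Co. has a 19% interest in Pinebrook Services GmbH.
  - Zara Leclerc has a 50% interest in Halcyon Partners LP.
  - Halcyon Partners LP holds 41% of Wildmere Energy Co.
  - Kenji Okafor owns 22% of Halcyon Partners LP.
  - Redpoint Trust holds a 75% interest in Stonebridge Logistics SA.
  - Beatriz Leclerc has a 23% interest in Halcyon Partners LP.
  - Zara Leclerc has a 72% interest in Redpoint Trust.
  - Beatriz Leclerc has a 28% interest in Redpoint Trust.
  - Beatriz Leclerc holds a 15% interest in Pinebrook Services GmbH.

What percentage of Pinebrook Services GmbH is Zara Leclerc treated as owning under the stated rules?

By spousal attribution (R3), Zara Leclerc is treated as also owning Beatriz Leclerc's interest in Halcyon Partners LP, giving 50% + 23% = 73%.
By spousal attribution (R3), Zara Leclerc is treated as also owning Beatriz Leclerc's interest in Redpoint Trust, giving 72% + 28% = 100%.
By spousal attribution (R3), Zara Leclerc is treated as owning Beatriz Leclerc's 15% interest in Pinebrook Services GmbH.
Chain via Halcyon Partners LP → Wildmere Energy Co. (R2): 73% × 41% × 19% = 5.6867% of Pinebrook Services GmbH.
Chain via Redpoint Trust → Stonebridge Logistics SA (R2): 100% × 75% × 45% = 33.75% of Pinebrook Services GmbH.
Direct interest in Pinebrook Services GmbH: 15%.
Aggregating (R1): 5.6867% + 33.75% + 15% = 54.4367%.

54.4367%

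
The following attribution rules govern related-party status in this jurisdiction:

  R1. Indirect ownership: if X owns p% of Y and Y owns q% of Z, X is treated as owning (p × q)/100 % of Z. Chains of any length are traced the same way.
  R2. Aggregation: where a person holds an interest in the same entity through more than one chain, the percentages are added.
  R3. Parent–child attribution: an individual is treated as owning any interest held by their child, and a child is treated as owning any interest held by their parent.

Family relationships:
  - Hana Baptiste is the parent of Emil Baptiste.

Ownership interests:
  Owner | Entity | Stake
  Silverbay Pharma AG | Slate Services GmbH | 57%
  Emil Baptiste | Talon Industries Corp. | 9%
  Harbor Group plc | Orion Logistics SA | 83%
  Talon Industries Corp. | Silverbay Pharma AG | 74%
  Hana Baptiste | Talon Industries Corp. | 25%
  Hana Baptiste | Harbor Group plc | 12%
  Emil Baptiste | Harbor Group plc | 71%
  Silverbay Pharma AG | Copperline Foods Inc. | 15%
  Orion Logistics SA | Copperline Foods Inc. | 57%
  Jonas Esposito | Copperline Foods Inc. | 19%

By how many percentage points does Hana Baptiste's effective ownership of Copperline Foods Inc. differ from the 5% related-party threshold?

38.0413

By parent–child attribution (R3), Hana Baptiste is treated as also owning Emil Baptiste's interest in Talon Industries Corp, giving 25% + 9% = 34%.
By parent–child attribution (R3), Hana Baptiste is treated as also owning Emil Baptiste's interest in Harbor Group plc, giving 12% + 71% = 83%.
Chain via Talon Industries Corp. → Silverbay Pharma AG (R1): 34% × 74% × 15% = 3.774% of Copperline Foods Inc.
Chain via Harbor Group plc → Orion Logistics SA (R1): 83% × 83% × 57% = 39.2673% of Copperline Foods Inc.
Aggregating (R2): 3.774% + 39.2673% = 43.0413%.
43.0413% exceeds the 5% threshold by 38.0413 percentage points.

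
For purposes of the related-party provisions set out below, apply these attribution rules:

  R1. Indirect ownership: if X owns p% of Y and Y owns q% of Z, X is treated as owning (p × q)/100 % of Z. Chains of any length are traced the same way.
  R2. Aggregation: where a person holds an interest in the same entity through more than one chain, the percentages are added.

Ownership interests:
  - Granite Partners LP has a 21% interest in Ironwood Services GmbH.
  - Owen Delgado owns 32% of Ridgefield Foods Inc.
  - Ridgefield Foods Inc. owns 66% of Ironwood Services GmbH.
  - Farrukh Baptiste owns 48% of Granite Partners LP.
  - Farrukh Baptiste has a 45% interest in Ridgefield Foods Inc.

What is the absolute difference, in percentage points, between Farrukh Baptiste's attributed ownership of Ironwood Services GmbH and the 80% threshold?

40.22

Chain via Granite Partners LP (R1): 48% × 21% = 10.08% of Ironwood Services GmbH.
Chain via Ridgefield Foods Inc. (R1): 45% × 66% = 29.7% of Ironwood Services GmbH.
Aggregating (R2): 10.08% + 29.7% = 39.78%.
39.78% falls short of the 80% threshold by 40.22 percentage points.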